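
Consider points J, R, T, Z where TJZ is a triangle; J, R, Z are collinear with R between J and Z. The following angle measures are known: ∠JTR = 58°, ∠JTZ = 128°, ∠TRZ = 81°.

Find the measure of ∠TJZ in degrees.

∠TJZ = 23°

1. ∠JRT = 99°  [linear pair at R on JZ]
2. ∠RJT = 23°  [△TJR]
3. ∠TJZ = 23°  [R on ray JZ]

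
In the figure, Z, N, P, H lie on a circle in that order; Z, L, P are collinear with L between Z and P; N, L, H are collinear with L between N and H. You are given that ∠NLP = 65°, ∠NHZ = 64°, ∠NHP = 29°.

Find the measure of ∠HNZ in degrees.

1. ∠NLZ = 115°  [linear pair at L on ZP]
2. ∠NZP = 29°  [same arc NP]
3. ∠HNZ = 36°  [△ZLN]

∠HNZ = 36°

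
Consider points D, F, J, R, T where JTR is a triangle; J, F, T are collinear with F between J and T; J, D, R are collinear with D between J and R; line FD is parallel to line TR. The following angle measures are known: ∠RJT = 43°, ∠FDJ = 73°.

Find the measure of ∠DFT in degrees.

1. ∠DJF = 43°  [F on JT, D on JR]
2. ∠DFJ = 64°  [△JFD]
3. ∠DFT = 116°  [linear pair at F on JT]

∠DFT = 116°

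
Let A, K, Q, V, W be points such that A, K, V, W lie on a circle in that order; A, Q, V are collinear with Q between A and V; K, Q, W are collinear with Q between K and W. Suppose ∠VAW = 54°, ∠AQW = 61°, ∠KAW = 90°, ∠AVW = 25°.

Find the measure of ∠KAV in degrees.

1. ∠AWK = 65°  [△AQW]
2. ∠KQV = 61°  [vertical angles at Q]
3. ∠AKW = 25°  [△AKW]
4. ∠AQK = 119°  [linear pair at Q on AV]
5. ∠KAV = 36°  [△AQK]

∠KAV = 36°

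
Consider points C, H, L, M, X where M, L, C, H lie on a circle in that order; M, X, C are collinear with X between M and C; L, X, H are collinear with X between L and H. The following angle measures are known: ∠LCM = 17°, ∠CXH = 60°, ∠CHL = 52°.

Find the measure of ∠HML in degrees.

1. ∠LHM = 17°  [same arc ML]
2. ∠LXM = 60°  [vertical angles at X]
3. ∠CML = 52°  [same arc LC]
4. ∠HLM = 68°  [△MXL]
5. ∠HML = 95°  [△MLH]

∠HML = 95°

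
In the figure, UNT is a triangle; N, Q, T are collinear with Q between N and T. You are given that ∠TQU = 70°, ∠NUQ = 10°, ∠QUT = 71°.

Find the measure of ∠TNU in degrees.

∠TNU = 60°

1. ∠NQU = 110°  [linear pair at Q on NT]
2. ∠QNU = 60°  [△UNQ]
3. ∠TNU = 60°  [Q on ray NT]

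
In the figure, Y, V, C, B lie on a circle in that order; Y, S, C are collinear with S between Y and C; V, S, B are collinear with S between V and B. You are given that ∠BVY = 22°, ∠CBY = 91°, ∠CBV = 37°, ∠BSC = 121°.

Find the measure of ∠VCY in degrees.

∠VCY = 54°

1. ∠CVY = 89°  [cyclic YVCB, opposite ∠V+∠B]
2. ∠CYV = 37°  [same arc VC]
3. ∠VCY = 54°  [△YVC]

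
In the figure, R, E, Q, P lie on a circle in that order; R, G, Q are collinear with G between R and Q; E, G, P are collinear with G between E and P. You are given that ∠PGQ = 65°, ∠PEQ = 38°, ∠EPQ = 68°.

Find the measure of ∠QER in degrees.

1. ∠PQR = 47°  [△QGP]
2. ∠PRQ = 38°  [same arc QP]
3. ∠QPR = 95°  [△RQP]
4. ∠QER = 85°  [cyclic REQP, opposite ∠E+∠P]

∠QER = 85°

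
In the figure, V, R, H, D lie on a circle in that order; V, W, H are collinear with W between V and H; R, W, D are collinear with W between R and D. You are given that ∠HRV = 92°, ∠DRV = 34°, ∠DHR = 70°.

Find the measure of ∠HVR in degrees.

1. ∠DVR = 110°  [cyclic VRHD, opposite ∠V+∠H]
2. ∠RDV = 36°  [△VRD]
3. ∠RHV = 36°  [same arc VR]
4. ∠HVR = 52°  [△VRH]

∠HVR = 52°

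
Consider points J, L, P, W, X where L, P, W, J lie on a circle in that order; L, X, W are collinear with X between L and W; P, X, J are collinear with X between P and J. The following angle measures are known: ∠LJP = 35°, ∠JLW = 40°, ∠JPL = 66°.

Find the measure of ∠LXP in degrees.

∠LXP = 75°

1. ∠LWP = 35°  [same arc LP]
2. ∠JPW = 40°  [same arc WJ]
3. ∠PXW = 105°  [△PXW]
4. ∠LXP = 75°  [linear pair at X on LW]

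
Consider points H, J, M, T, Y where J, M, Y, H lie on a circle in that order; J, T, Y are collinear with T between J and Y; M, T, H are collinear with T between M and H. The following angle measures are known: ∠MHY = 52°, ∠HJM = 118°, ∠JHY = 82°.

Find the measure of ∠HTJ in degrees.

1. ∠MJY = 52°  [same arc MY]
2. ∠HYM = 62°  [cyclic JMYH, opposite ∠J+∠Y]
3. ∠JMY = 98°  [cyclic JMYH, opposite ∠M+∠H]
4. ∠JYM = 30°  [△JMY]
5. ∠HMY = 66°  [△MYH]
6. ∠JHM = 30°  [same arc JM]
7. ∠HJY = 66°  [same arc YH]
8. ∠HTJ = 84°  [△JTH]

∠HTJ = 84°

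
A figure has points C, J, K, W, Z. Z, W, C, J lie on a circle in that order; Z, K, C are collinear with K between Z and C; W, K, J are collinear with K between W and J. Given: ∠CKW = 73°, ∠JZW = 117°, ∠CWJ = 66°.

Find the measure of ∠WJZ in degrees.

∠WJZ = 41°

1. ∠JKZ = 73°  [vertical angles at K]
2. ∠CZJ = 66°  [same arc CJ]
3. ∠WJZ = 41°  [△ZKJ]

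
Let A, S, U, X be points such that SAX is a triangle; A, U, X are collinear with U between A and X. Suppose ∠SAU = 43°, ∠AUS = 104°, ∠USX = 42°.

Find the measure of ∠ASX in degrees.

1. ∠SAX = 43°  [U on ray AX]
2. ∠SUX = 76°  [linear pair at U on AX]
3. ∠SXU = 62°  [△SUX]
4. ∠AXS = 62°  [U on ray XA]
5. ∠ASX = 75°  [△SAX]

∠ASX = 75°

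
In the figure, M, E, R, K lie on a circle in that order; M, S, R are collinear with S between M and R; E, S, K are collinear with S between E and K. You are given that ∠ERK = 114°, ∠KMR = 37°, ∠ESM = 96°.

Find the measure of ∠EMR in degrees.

1. ∠KER = 37°  [same arc RK]
2. ∠EKR = 29°  [△ERK]
3. ∠EMR = 29°  [same arc ER]

∠EMR = 29°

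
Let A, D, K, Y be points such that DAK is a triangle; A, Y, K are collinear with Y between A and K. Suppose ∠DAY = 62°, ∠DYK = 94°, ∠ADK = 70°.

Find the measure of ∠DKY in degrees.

1. ∠DAK = 62°  [Y on ray AK]
2. ∠AKD = 48°  [△DAK]
3. ∠DKY = 48°  [Y on ray KA]

∠DKY = 48°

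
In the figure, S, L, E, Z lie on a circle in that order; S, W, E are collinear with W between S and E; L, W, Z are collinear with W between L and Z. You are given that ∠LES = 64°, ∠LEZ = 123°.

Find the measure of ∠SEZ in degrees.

∠SEZ = 59°

1. ∠LZS = 64°  [same arc SL]
2. ∠LSZ = 57°  [cyclic SLEZ, opposite ∠S+∠E]
3. ∠SLZ = 59°  [△SLZ]
4. ∠SEZ = 59°  [same arc SZ]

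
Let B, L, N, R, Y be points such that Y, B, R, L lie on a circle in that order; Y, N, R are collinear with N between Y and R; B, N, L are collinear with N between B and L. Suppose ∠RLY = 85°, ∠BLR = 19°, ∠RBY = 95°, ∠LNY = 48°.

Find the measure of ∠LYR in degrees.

∠LYR = 66°

1. ∠BYR = 19°  [same arc BR]
2. ∠BRY = 66°  [△YBR]
3. ∠BLY = 66°  [same arc YB]
4. ∠LYR = 66°  [△YNL]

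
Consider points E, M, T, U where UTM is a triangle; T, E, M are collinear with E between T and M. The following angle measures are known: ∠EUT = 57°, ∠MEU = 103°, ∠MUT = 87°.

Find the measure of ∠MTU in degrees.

∠MTU = 46°

1. ∠TEU = 77°  [linear pair at E on TM]
2. ∠ETU = 46°  [△UTE]
3. ∠MTU = 46°  [E on ray TM]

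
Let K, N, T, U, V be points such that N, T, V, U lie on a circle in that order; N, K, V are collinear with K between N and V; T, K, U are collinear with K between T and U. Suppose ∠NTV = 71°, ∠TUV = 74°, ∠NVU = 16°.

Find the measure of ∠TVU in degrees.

∠TVU = 51°

1. ∠NUV = 109°  [cyclic NTVU, opposite ∠T+∠U]
2. ∠UNV = 55°  [△NVU]
3. ∠UTV = 55°  [same arc VU]
4. ∠TVU = 51°  [△TVU]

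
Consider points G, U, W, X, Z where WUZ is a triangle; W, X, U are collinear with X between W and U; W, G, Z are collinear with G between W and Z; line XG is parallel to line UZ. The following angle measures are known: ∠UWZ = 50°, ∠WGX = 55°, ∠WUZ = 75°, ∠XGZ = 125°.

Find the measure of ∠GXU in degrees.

∠GXU = 105°

1. ∠GWX = 50°  [X on WU, G on WZ]
2. ∠GXW = 75°  [△WXG]
3. ∠GXU = 105°  [linear pair at X on WU]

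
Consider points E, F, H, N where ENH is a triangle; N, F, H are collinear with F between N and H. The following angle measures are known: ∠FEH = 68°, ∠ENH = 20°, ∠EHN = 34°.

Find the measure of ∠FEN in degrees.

1. ∠ENF = 20°  [F on ray NH]
2. ∠EHF = 34°  [F on ray HN]
3. ∠EFH = 78°  [△EFH]
4. ∠EFN = 102°  [linear pair at F on NH]
5. ∠FEN = 58°  [△ENF]

∠FEN = 58°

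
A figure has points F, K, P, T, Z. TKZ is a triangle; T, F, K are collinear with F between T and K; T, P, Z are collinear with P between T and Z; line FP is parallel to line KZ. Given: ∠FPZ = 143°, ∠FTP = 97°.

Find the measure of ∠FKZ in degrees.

∠FKZ = 46°

1. ∠FPT = 37°  [linear pair at P on TZ]
2. ∠PFT = 46°  [△TFP]
3. ∠KFP = 134°  [linear pair at F on TK]
4. ∠FKZ = 46°  [FP∥KZ, co-interior at K–F]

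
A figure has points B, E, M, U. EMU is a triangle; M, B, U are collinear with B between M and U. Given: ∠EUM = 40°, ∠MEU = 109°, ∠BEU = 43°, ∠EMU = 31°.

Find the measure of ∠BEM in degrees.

1. ∠BUE = 40°  [B on ray UM]
2. ∠EBU = 97°  [△EBU]
3. ∠BME = 31°  [B on ray MU]
4. ∠EBM = 83°  [linear pair at B on MU]
5. ∠BEM = 66°  [△EMB]

∠BEM = 66°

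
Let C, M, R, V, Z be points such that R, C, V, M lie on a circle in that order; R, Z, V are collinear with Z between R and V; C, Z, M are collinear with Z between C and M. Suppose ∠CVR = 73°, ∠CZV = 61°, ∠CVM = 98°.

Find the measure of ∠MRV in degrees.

∠MRV = 46°

1. ∠CMR = 73°  [same arc RC]
2. ∠MZR = 61°  [vertical angles at Z]
3. ∠MRV = 46°  [△RZM]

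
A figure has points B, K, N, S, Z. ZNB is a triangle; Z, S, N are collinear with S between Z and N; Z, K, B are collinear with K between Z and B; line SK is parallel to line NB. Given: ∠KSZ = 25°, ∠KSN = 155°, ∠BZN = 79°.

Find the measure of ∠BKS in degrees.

1. ∠BNZ = 25°  [SK∥NB, corresponding at S]
2. ∠NBZ = 76°  [△ZNB]
3. ∠SKZ = 76°  [SK∥NB, corresponding at K]
4. ∠BKS = 104°  [linear pair at K on ZB]

∠BKS = 104°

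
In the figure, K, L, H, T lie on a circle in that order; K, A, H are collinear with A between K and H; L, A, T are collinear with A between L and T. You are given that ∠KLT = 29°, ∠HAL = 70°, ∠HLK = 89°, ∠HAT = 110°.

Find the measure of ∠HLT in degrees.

1. ∠KHT = 29°  [same arc KT]
2. ∠HTK = 91°  [cyclic KLHT, opposite ∠L+∠T]
3. ∠HKT = 60°  [△KHT]
4. ∠HLT = 60°  [same arc HT]

∠HLT = 60°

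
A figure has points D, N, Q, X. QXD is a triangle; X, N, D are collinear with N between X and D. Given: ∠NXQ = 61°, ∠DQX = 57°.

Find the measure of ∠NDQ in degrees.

∠NDQ = 62°

1. ∠DXQ = 61°  [N on ray XD]
2. ∠QDX = 62°  [△QXD]
3. ∠NDQ = 62°  [N on ray DX]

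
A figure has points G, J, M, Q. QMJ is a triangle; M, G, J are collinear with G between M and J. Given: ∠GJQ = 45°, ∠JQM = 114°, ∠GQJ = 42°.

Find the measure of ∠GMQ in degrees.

1. ∠MJQ = 45°  [G on ray JM]
2. ∠JMQ = 21°  [△QMJ]
3. ∠GMQ = 21°  [G on ray MJ]

∠GMQ = 21°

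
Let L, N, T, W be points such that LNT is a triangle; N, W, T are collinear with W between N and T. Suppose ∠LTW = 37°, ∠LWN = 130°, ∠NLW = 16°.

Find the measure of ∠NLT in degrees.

1. ∠LTN = 37°  [W on ray TN]
2. ∠LNW = 34°  [△LNW]
3. ∠LNT = 34°  [W on ray NT]
4. ∠NLT = 109°  [△LNT]

∠NLT = 109°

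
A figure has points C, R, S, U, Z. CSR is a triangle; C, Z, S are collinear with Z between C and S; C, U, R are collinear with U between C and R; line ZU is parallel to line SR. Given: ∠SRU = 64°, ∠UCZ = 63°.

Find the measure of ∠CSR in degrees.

∠CSR = 53°

1. ∠CRS = 64°  [U on ray RC]
2. ∠RCS = 63°  [Z on CS, U on CR]
3. ∠CSR = 53°  [△CSR]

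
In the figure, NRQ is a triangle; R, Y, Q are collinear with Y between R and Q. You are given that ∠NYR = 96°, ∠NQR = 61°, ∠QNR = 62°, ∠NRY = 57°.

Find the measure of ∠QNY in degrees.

1. ∠NYQ = 84°  [linear pair at Y on RQ]
2. ∠NQY = 61°  [Y on ray QR]
3. ∠QNY = 35°  [△NYQ]

∠QNY = 35°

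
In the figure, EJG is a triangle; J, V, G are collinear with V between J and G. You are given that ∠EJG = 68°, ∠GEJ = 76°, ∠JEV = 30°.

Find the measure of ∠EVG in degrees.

∠EVG = 98°

1. ∠EJV = 68°  [V on ray JG]
2. ∠EVJ = 82°  [△EJV]
3. ∠EVG = 98°  [linear pair at V on JG]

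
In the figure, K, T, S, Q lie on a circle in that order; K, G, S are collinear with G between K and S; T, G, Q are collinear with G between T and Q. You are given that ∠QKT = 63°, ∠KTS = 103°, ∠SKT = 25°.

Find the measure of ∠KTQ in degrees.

1. ∠KST = 52°  [△KTS]
2. ∠KQT = 52°  [same arc KT]
3. ∠KTQ = 65°  [△KTQ]

∠KTQ = 65°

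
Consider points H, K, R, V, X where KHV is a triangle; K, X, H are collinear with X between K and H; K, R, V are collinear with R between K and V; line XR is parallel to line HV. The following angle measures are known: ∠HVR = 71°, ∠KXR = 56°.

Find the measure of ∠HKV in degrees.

∠HKV = 53°

1. ∠HVK = 71°  [R on ray VK]
2. ∠KHV = 56°  [XR∥HV, corresponding at X]
3. ∠HKV = 53°  [△KHV]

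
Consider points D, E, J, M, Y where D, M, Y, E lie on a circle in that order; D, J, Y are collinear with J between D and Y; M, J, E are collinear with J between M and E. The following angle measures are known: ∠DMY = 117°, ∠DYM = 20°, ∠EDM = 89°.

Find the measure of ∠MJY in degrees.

1. ∠MDY = 43°  [△DMY]
2. ∠DEM = 20°  [same arc DM]
3. ∠DME = 71°  [△DME]
4. ∠DJM = 66°  [△DJM]
5. ∠MJY = 114°  [linear pair at J on DY]

∠MJY = 114°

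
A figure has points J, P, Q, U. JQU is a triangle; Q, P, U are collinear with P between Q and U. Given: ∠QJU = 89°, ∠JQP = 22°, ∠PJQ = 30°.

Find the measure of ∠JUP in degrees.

1. ∠JQU = 22°  [P on ray QU]
2. ∠JUQ = 69°  [△JQU]
3. ∠JUP = 69°  [P on ray UQ]

∠JUP = 69°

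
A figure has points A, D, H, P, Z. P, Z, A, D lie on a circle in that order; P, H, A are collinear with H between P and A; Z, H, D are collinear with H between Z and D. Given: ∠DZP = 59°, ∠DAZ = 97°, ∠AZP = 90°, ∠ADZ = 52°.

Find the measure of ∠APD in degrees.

∠APD = 31°

1. ∠DAP = 59°  [same arc PD]
2. ∠ADP = 90°  [cyclic PZAD, opposite ∠Z+∠D]
3. ∠APD = 31°  [△PAD]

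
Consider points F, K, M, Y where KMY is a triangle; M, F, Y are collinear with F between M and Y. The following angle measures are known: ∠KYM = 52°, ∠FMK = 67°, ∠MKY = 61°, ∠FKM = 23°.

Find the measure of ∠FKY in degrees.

∠FKY = 38°

1. ∠FYK = 52°  [F on ray YM]
2. ∠KFM = 90°  [△KMF]
3. ∠KFY = 90°  [linear pair at F on MY]
4. ∠FKY = 38°  [△KFY]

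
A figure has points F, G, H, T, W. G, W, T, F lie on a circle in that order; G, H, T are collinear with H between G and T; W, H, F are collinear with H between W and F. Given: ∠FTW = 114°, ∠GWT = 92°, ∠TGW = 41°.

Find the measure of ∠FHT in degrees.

∠FHT = 72°

1. ∠FGW = 66°  [cyclic GWTF, opposite ∠G+∠T]
2. ∠GTW = 47°  [△GWT]
3. ∠TFW = 41°  [same arc WT]
4. ∠GFW = 47°  [same arc GW]
5. ∠FWG = 67°  [△GWF]
6. ∠FTG = 67°  [same arc GF]
7. ∠FHT = 72°  [△THF]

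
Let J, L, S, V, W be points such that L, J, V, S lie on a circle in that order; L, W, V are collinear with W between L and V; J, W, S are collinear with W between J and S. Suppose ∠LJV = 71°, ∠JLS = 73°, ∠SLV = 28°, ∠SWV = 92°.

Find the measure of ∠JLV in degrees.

∠JLV = 45°

1. ∠LSV = 109°  [cyclic LJVS, opposite ∠J+∠S]
2. ∠LVS = 43°  [△LVS]
3. ∠JWL = 92°  [vertical angles at W]
4. ∠LJS = 43°  [same arc LS]
5. ∠JLV = 45°  [△LWJ]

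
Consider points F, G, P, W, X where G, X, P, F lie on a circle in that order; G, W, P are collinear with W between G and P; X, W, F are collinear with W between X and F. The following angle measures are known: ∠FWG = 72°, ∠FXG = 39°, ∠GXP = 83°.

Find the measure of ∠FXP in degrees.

∠FXP = 44°

1. ∠FPG = 39°  [same arc GF]
2. ∠GFP = 97°  [cyclic GXPF, opposite ∠X+∠F]
3. ∠FGP = 44°  [△GPF]
4. ∠FXP = 44°  [same arc PF]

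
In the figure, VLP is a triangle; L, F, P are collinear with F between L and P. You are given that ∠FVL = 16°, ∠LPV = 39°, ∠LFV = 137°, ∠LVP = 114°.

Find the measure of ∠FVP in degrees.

∠FVP = 98°

1. ∠FPV = 39°  [F on ray PL]
2. ∠PFV = 43°  [linear pair at F on LP]
3. ∠FVP = 98°  [△VFP]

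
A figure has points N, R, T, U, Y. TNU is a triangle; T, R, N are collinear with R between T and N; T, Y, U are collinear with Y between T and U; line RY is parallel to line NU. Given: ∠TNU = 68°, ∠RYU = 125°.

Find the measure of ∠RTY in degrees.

1. ∠TRY = 68°  [RY∥NU, corresponding at R]
2. ∠RYT = 55°  [linear pair at Y on TU]
3. ∠RTY = 57°  [△TRY]

∠RTY = 57°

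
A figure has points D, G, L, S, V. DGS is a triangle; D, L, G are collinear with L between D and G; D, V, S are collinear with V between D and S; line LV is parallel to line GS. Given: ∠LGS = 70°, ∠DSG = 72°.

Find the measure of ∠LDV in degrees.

1. ∠DGS = 70°  [L on ray GD]
2. ∠GDS = 38°  [△DGS]
3. ∠LDV = 38°  [L on DG, V on DS]

∠LDV = 38°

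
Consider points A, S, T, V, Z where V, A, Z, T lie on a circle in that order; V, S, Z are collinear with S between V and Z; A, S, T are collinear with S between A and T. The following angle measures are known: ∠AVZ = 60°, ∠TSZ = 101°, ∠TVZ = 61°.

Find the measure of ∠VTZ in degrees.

1. ∠ATZ = 60°  [same arc AZ]
2. ∠TZV = 19°  [△ZST]
3. ∠VTZ = 100°  [△VZT]

∠VTZ = 100°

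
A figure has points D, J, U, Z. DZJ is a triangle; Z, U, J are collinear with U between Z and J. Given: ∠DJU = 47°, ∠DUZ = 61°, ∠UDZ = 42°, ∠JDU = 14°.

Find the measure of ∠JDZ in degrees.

∠JDZ = 56°

1. ∠DJZ = 47°  [U on ray JZ]
2. ∠DZU = 77°  [△DZU]
3. ∠DZJ = 77°  [U on ray ZJ]
4. ∠JDZ = 56°  [△DZJ]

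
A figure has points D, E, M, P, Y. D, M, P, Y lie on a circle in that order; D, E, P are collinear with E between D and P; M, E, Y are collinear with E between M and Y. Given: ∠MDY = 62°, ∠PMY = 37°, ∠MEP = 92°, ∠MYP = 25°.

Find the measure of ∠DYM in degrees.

∠DYM = 51°

1. ∠PDY = 37°  [same arc PY]
2. ∠DEY = 92°  [vertical angles at E]
3. ∠DYM = 51°  [△DEY]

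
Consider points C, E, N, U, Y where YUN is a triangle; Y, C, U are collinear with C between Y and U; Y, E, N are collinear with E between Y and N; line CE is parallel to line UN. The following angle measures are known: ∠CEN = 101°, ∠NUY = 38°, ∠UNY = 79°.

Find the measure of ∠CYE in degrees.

∠CYE = 63°

1. ∠CEY = 79°  [linear pair at E on YN]
2. ∠ECY = 38°  [CE∥UN, corresponding at C]
3. ∠CYE = 63°  [△YCE]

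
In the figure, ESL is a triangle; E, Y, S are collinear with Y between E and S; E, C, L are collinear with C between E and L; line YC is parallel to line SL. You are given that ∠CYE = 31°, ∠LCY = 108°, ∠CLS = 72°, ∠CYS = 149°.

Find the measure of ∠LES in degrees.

1. ∠ESL = 31°  [YC∥SL, corresponding at Y]
2. ∠ELS = 72°  [C on ray LE]
3. ∠LES = 77°  [△ESL]

∠LES = 77°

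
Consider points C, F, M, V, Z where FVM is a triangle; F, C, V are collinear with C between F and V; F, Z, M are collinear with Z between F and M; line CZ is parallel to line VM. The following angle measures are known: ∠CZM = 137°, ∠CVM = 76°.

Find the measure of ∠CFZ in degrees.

1. ∠CZF = 43°  [linear pair at Z on FM]
2. ∠FVM = 76°  [C on ray VF]
3. ∠FMV = 43°  [CZ∥VM, corresponding at Z]
4. ∠MFV = 61°  [△FVM]
5. ∠CFZ = 61°  [C on FV, Z on FM]

∠CFZ = 61°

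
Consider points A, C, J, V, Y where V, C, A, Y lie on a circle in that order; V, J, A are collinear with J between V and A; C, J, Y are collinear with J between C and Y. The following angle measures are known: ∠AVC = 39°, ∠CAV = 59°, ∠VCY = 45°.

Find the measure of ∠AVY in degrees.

∠AVY = 37°

1. ∠ACV = 82°  [△VCA]
2. ∠VAY = 45°  [same arc VY]
3. ∠AYV = 98°  [cyclic VCAY, opposite ∠C+∠Y]
4. ∠AVY = 37°  [△VAY]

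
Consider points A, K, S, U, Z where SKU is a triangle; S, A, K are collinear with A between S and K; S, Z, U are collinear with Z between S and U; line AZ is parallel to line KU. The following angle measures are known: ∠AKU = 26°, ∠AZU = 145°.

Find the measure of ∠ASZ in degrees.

∠ASZ = 119°

1. ∠SKU = 26°  [A on ray KS]
2. ∠AZS = 35°  [linear pair at Z on SU]
3. ∠SAZ = 26°  [AZ∥KU, corresponding at A]
4. ∠ASZ = 119°  [△SAZ]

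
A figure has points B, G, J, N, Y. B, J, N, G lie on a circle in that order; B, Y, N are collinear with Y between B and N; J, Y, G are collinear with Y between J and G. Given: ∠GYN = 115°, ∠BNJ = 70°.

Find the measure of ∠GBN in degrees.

1. ∠BYG = 65°  [linear pair at Y on BN]
2. ∠BGJ = 70°  [same arc BJ]
3. ∠GBN = 45°  [△BYG]

∠GBN = 45°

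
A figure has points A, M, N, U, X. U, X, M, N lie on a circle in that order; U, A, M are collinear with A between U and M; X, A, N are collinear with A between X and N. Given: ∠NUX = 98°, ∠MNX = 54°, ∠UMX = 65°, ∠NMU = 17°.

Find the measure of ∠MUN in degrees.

∠MUN = 44°

1. ∠NMX = 82°  [cyclic UXMN, opposite ∠U+∠M]
2. ∠MXN = 44°  [△XMN]
3. ∠MUN = 44°  [same arc MN]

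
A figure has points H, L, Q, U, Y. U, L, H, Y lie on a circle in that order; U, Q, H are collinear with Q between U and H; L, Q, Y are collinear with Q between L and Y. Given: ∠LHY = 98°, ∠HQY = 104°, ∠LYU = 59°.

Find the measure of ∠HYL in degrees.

1. ∠LUY = 82°  [cyclic ULHY, opposite ∠U+∠H]
2. ∠LQU = 104°  [vertical angles at Q]
3. ∠ULY = 39°  [△ULY]
4. ∠HUL = 37°  [△UQL]
5. ∠HYL = 37°  [same arc LH]

∠HYL = 37°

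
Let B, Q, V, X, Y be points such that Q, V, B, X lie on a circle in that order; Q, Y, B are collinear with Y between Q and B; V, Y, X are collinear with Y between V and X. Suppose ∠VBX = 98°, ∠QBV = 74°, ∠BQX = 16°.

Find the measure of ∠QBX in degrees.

∠QBX = 24°

1. ∠VQX = 82°  [cyclic QVBX, opposite ∠Q+∠B]
2. ∠QXV = 74°  [same arc QV]
3. ∠QVX = 24°  [△QVX]
4. ∠QBX = 24°  [same arc QX]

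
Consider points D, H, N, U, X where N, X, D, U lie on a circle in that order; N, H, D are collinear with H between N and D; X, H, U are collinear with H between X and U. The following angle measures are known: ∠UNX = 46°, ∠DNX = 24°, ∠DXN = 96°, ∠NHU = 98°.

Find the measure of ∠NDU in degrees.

1. ∠DUX = 24°  [same arc XD]
2. ∠DHU = 82°  [linear pair at H on ND]
3. ∠NDU = 74°  [△DHU]

∠NDU = 74°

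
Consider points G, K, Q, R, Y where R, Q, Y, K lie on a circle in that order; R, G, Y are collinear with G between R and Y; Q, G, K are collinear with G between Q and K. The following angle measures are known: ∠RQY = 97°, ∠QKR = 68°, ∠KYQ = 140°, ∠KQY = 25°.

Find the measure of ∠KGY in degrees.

∠KGY = 93°

1. ∠RKY = 83°  [cyclic RQYK, opposite ∠Q+∠K]
2. ∠QKY = 15°  [△QYK]
3. ∠KRY = 25°  [same arc YK]
4. ∠KYR = 72°  [△RYK]
5. ∠KGY = 93°  [△YGK]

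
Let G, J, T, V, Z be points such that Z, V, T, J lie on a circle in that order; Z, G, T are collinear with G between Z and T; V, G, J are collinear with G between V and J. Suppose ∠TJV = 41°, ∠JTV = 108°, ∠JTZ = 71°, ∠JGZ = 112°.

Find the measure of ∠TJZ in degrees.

∠TJZ = 78°

1. ∠JVT = 31°  [△VTJ]
2. ∠JZT = 31°  [same arc TJ]
3. ∠TJZ = 78°  [△ZTJ]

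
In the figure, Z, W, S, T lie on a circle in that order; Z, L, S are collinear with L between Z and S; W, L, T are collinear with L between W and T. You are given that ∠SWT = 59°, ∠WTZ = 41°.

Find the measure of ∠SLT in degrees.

1. ∠SZT = 59°  [same arc ST]
2. ∠TLZ = 80°  [△ZLT]
3. ∠SLT = 100°  [linear pair at L on ZS]

∠SLT = 100°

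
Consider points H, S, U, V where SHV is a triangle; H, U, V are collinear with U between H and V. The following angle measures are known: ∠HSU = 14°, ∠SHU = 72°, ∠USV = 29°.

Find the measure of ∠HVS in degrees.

1. ∠HUS = 94°  [△SHU]
2. ∠SUV = 86°  [linear pair at U on HV]
3. ∠SVU = 65°  [△SUV]
4. ∠HVS = 65°  [U on ray VH]

∠HVS = 65°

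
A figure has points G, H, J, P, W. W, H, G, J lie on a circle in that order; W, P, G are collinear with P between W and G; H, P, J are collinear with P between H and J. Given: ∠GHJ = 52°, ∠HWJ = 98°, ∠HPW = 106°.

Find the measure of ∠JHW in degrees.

∠JHW = 28°

1. ∠HGJ = 82°  [cyclic WHGJ, opposite ∠W+∠G]
2. ∠GPJ = 106°  [vertical angles at P]
3. ∠GJH = 46°  [△HGJ]
4. ∠JGW = 28°  [△GPJ]
5. ∠JHW = 28°  [same arc WJ]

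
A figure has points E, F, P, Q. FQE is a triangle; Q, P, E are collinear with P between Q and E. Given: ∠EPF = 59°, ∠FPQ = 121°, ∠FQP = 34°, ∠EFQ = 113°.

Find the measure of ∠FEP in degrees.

∠FEP = 33°

1. ∠EQF = 34°  [P on ray QE]
2. ∠FEQ = 33°  [△FQE]
3. ∠FEP = 33°  [P on ray EQ]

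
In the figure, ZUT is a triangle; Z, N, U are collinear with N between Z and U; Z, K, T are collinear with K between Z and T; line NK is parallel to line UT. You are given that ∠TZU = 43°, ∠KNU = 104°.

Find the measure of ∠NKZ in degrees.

∠NKZ = 61°

1. ∠KZN = 43°  [N on ZU, K on ZT]
2. ∠KNZ = 76°  [linear pair at N on ZU]
3. ∠NKZ = 61°  [△ZNK]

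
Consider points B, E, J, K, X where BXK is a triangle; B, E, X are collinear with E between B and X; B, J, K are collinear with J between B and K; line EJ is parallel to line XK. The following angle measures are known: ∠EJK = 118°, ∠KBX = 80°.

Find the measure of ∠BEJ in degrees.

∠BEJ = 38°

1. ∠BJE = 62°  [linear pair at J on BK]
2. ∠EBJ = 80°  [E on BX, J on BK]
3. ∠BEJ = 38°  [△BEJ]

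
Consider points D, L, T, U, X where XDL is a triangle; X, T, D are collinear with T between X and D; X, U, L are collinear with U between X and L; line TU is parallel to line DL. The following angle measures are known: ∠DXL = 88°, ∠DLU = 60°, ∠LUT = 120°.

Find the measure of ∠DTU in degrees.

∠DTU = 148°

1. ∠TXU = 88°  [T on XD, U on XL]
2. ∠TUX = 60°  [linear pair at U on XL]
3. ∠UTX = 32°  [△XTU]
4. ∠DTU = 148°  [linear pair at T on XD]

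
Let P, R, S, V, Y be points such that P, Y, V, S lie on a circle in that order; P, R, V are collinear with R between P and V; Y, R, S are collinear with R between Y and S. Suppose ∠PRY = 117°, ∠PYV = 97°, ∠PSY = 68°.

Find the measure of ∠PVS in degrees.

1. ∠SRV = 117°  [vertical angles at R]
2. ∠PSV = 83°  [cyclic PYVS, opposite ∠Y+∠S]
3. ∠PRS = 63°  [linear pair at R on PV]
4. ∠SPV = 49°  [△PRS]
5. ∠PVS = 48°  [△PVS]

∠PVS = 48°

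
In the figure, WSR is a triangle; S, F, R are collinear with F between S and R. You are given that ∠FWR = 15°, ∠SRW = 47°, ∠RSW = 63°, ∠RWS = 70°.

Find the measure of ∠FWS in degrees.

1. ∠FRW = 47°  [F on ray RS]
2. ∠FSW = 63°  [F on ray SR]
3. ∠RFW = 118°  [△WFR]
4. ∠SFW = 62°  [linear pair at F on SR]
5. ∠FWS = 55°  [△WSF]

∠FWS = 55°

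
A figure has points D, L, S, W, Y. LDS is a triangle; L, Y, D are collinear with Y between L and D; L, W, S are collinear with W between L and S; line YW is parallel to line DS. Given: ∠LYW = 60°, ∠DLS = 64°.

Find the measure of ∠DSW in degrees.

1. ∠LDS = 60°  [YW∥DS, corresponding at Y]
2. ∠DSL = 56°  [△LDS]
3. ∠DSW = 56°  [W on ray SL]

∠DSW = 56°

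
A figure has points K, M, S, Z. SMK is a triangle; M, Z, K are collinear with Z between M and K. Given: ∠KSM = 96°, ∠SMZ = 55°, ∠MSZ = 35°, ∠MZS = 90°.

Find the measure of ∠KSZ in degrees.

∠KSZ = 61°

1. ∠KMS = 55°  [Z on ray MK]
2. ∠KZS = 90°  [linear pair at Z on MK]
3. ∠MKS = 29°  [△SMK]
4. ∠SKZ = 29°  [Z on ray KM]
5. ∠KSZ = 61°  [△SZK]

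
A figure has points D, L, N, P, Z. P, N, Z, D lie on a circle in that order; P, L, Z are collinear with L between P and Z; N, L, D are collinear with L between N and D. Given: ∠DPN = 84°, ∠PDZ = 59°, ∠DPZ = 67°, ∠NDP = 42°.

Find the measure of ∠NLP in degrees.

∠NLP = 109°

1. ∠DNP = 54°  [△PND]
2. ∠PNZ = 121°  [cyclic PNZD, opposite ∠N+∠D]
3. ∠NZP = 42°  [same arc PN]
4. ∠NPZ = 17°  [△PNZ]
5. ∠NLP = 109°  [△PLN]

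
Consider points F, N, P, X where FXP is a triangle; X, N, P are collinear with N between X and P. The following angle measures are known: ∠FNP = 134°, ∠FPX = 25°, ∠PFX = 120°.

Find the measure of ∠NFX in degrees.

1. ∠FNX = 46°  [linear pair at N on XP]
2. ∠FXP = 35°  [△FXP]
3. ∠FXN = 35°  [N on ray XP]
4. ∠NFX = 99°  [△FXN]

∠NFX = 99°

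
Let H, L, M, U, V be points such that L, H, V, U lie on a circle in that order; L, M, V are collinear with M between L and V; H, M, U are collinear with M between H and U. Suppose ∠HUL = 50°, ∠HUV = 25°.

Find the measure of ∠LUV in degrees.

∠LUV = 75°

1. ∠HVL = 50°  [same arc LH]
2. ∠HLV = 25°  [same arc HV]
3. ∠LHV = 105°  [△LHV]
4. ∠LUV = 75°  [cyclic LHVU, opposite ∠H+∠U]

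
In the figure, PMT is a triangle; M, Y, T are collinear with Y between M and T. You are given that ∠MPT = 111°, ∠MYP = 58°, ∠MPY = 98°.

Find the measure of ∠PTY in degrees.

1. ∠PMY = 24°  [△PMY]
2. ∠PMT = 24°  [Y on ray MT]
3. ∠MTP = 45°  [△PMT]
4. ∠PTY = 45°  [Y on ray TM]

∠PTY = 45°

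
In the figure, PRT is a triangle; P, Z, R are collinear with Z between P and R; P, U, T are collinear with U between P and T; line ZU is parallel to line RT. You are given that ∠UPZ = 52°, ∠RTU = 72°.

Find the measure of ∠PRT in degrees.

1. ∠RPT = 52°  [Z on PR, U on PT]
2. ∠PTR = 72°  [U on ray TP]
3. ∠PRT = 56°  [△PRT]

∠PRT = 56°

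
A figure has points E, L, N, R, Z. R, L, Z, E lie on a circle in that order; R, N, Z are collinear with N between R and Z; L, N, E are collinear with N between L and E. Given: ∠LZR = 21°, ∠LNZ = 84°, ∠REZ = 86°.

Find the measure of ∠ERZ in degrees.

∠ERZ = 75°

1. ∠LER = 21°  [same arc RL]
2. ∠ENR = 84°  [vertical angles at N]
3. ∠ERZ = 75°  [△RNE]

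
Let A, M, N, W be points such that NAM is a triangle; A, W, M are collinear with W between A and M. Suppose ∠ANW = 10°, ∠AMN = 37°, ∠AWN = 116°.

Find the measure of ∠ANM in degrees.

∠ANM = 89°

1. ∠NAW = 54°  [△NAW]
2. ∠MAN = 54°  [W on ray AM]
3. ∠ANM = 89°  [△NAM]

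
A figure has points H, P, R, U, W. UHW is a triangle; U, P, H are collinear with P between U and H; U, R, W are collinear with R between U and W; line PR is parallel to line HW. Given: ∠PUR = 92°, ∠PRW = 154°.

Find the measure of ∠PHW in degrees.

1. ∠PRU = 26°  [linear pair at R on UW]
2. ∠RPU = 62°  [△UPR]
3. ∠HPR = 118°  [linear pair at P on UH]
4. ∠PHW = 62°  [PR∥HW, co-interior at H–P]

∠PHW = 62°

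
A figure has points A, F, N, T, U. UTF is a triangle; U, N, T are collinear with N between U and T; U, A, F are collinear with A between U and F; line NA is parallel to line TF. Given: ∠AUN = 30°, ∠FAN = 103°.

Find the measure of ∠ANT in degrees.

1. ∠NAU = 77°  [linear pair at A on UF]
2. ∠ANU = 73°  [△UNA]
3. ∠ANT = 107°  [linear pair at N on UT]

∠ANT = 107°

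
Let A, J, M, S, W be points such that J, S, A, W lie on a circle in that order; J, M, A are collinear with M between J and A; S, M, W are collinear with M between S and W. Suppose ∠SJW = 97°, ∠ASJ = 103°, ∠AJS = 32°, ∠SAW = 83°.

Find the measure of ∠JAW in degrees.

1. ∠AWJ = 77°  [cyclic JSAW, opposite ∠S+∠W]
2. ∠AWS = 32°  [same arc SA]
3. ∠ASW = 65°  [△SAW]
4. ∠AJW = 65°  [same arc AW]
5. ∠JAW = 38°  [△JAW]

∠JAW = 38°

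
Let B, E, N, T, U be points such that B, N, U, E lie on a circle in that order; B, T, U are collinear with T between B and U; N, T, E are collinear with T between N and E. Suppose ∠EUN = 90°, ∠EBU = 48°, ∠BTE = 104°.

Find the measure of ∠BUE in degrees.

∠BUE = 62°

1. ∠ENU = 48°  [same arc UE]
2. ∠ETU = 76°  [linear pair at T on BU]
3. ∠NEU = 42°  [△NUE]
4. ∠BUE = 62°  [△UTE]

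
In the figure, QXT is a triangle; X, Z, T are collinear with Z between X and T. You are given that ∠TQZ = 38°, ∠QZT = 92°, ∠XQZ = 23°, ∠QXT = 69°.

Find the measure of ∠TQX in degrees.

1. ∠QTZ = 50°  [△QZT]
2. ∠QTX = 50°  [Z on ray TX]
3. ∠TQX = 61°  [△QXT]

∠TQX = 61°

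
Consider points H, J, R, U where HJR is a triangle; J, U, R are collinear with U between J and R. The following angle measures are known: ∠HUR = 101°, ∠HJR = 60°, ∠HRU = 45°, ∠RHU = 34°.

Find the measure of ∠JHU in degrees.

∠JHU = 41°

1. ∠HUJ = 79°  [linear pair at U on JR]
2. ∠HJU = 60°  [U on ray JR]
3. ∠JHU = 41°  [△HJU]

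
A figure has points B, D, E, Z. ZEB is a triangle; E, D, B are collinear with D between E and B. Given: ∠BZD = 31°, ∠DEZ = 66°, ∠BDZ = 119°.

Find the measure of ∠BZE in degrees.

∠BZE = 84°

1. ∠DBZ = 30°  [△ZDB]
2. ∠BEZ = 66°  [D on ray EB]
3. ∠EBZ = 30°  [D on ray BE]
4. ∠BZE = 84°  [△ZEB]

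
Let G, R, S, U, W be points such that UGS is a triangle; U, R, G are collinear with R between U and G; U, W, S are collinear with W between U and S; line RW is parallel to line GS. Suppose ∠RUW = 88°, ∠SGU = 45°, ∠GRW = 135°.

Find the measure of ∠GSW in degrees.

∠GSW = 47°

1. ∠GUS = 88°  [R on UG, W on US]
2. ∠GSU = 47°  [△UGS]
3. ∠GSW = 47°  [W on ray SU]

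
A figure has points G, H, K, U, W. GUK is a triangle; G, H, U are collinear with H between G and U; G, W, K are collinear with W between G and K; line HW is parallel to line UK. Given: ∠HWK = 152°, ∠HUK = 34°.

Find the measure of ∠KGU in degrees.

∠KGU = 118°

1. ∠GWH = 28°  [linear pair at W on GK]
2. ∠GUK = 34°  [H on ray UG]
3. ∠GKU = 28°  [HW∥UK, corresponding at W]
4. ∠KGU = 118°  [△GUK]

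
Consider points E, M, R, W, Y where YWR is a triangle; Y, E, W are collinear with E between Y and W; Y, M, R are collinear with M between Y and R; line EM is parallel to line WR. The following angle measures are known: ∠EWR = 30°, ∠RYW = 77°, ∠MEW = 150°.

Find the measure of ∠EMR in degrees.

∠EMR = 107°

1. ∠RWY = 30°  [E on ray WY]
2. ∠WRY = 73°  [△YWR]
3. ∠EMY = 73°  [EM∥WR, corresponding at M]
4. ∠EMR = 107°  [linear pair at M on YR]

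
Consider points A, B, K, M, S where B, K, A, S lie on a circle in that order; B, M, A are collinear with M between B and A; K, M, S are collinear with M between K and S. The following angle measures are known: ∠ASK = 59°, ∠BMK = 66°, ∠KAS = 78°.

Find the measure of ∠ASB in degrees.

∠ASB = 82°

1. ∠AKS = 43°  [△KAS]
2. ∠AMS = 66°  [vertical angles at M]
3. ∠ABS = 43°  [same arc AS]
4. ∠BAS = 55°  [△AMS]
5. ∠ASB = 82°  [△BAS]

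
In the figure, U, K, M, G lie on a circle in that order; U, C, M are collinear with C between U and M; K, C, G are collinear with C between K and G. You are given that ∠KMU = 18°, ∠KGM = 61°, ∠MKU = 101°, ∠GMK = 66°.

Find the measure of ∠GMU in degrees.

∠GMU = 48°

1. ∠GKM = 53°  [△KMG]
2. ∠MGU = 79°  [cyclic UKMG, opposite ∠K+∠G]
3. ∠GUM = 53°  [same arc MG]
4. ∠GMU = 48°  [△UMG]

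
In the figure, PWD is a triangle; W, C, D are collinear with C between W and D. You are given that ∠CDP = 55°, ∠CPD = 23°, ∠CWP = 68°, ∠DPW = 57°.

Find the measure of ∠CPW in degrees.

1. ∠DCP = 102°  [△PCD]
2. ∠PCW = 78°  [linear pair at C on WD]
3. ∠CPW = 34°  [△PWC]

∠CPW = 34°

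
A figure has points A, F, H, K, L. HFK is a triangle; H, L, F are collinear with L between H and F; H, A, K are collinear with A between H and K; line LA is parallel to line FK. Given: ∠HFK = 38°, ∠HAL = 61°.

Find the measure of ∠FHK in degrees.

1. ∠ALH = 38°  [LA∥FK, corresponding at L]
2. ∠AHL = 81°  [△HLA]
3. ∠FHK = 81°  [L on HF, A on HK]

∠FHK = 81°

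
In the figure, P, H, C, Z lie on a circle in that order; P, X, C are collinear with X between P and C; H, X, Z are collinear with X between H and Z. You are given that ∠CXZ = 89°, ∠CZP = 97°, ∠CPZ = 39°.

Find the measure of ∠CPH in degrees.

1. ∠HXP = 89°  [vertical angles at X]
2. ∠PCZ = 44°  [△PCZ]
3. ∠PHZ = 44°  [same arc PZ]
4. ∠CPH = 47°  [△PXH]

∠CPH = 47°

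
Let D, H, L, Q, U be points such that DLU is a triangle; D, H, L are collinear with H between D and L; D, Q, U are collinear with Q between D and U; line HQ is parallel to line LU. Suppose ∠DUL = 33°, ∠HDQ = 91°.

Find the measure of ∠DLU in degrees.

∠DLU = 56°

1. ∠DQH = 33°  [HQ∥LU, corresponding at Q]
2. ∠DHQ = 56°  [△DHQ]
3. ∠DLU = 56°  [HQ∥LU, corresponding at H]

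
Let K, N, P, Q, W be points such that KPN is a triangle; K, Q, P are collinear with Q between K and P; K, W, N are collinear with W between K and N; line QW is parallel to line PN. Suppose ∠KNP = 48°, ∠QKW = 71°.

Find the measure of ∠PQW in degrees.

∠PQW = 119°

1. ∠KWQ = 48°  [QW∥PN, corresponding at W]
2. ∠KQW = 61°  [△KQW]
3. ∠PQW = 119°  [linear pair at Q on KP]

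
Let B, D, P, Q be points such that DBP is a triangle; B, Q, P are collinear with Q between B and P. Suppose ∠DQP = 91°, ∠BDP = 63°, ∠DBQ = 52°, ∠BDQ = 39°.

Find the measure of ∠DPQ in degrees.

1. ∠DBP = 52°  [Q on ray BP]
2. ∠BPD = 65°  [△DBP]
3. ∠DPQ = 65°  [Q on ray PB]

∠DPQ = 65°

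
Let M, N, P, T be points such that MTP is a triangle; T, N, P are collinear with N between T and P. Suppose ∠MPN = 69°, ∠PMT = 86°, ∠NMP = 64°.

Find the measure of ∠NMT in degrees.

∠NMT = 22°

1. ∠MNP = 47°  [△MNP]
2. ∠MPT = 69°  [N on ray PT]
3. ∠MTP = 25°  [△MTP]
4. ∠MNT = 133°  [linear pair at N on TP]
5. ∠MTN = 25°  [N on ray TP]
6. ∠NMT = 22°  [△MTN]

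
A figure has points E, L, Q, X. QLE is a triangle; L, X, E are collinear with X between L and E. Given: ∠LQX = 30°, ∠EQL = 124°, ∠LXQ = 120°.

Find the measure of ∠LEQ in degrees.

∠LEQ = 26°

1. ∠QLX = 30°  [△QLX]
2. ∠ELQ = 30°  [X on ray LE]
3. ∠LEQ = 26°  [△QLE]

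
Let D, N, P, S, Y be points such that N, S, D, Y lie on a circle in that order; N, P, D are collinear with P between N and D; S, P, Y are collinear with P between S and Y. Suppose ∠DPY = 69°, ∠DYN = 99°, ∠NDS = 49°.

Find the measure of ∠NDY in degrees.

∠NDY = 61°

1. ∠NPS = 69°  [vertical angles at P]
2. ∠DSN = 81°  [cyclic NSDY, opposite ∠S+∠Y]
3. ∠DNS = 50°  [△NSD]
4. ∠NSY = 61°  [△NPS]
5. ∠NDY = 61°  [same arc NY]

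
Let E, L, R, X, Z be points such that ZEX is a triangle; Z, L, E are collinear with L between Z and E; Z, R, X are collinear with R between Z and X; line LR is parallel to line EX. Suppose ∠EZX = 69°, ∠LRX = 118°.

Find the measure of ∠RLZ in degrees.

1. ∠LZR = 69°  [L on ZE, R on ZX]
2. ∠LRZ = 62°  [linear pair at R on ZX]
3. ∠RLZ = 49°  [△ZLR]

∠RLZ = 49°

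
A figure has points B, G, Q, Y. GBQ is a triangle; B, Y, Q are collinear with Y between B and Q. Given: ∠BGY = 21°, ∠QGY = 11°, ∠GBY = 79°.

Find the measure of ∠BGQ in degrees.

1. ∠BYG = 80°  [△GBY]
2. ∠GBQ = 79°  [Y on ray BQ]
3. ∠GYQ = 100°  [linear pair at Y on BQ]
4. ∠GQY = 69°  [△GYQ]
5. ∠BQG = 69°  [Y on ray QB]
6. ∠BGQ = 32°  [△GBQ]

∠BGQ = 32°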